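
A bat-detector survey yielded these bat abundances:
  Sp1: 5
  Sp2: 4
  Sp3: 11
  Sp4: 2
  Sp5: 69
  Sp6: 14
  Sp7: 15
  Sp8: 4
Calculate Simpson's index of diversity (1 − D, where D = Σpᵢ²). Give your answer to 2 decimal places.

Total N = 5+4+11+2+69+14+15+4 = 124, so the proportions are 0.0403, 0.0323, 0.0887, 0.0161, 0.5565, 0.1129, 0.121, 0.0323 (working shown to 4 dp, full precision carried).
D = 0.0403² + 0.0323² + 0.0887² + 0.0161² + 0.5565² + 0.1129² + 0.121² + 0.0323² = 0.0016 + 0.0010 + 0.0079 + 0.0003 + 0.3096 + 0.0127 + 0.0146 + 0.0010 = 0.3489.
So 1 − D = 0.6511, i.e. 0.65 to 2 decimal places.

0.65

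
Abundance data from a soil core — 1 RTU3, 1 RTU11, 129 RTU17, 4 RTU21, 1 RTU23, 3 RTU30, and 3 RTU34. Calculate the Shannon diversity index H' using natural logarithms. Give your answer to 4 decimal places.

Total N = 1+1+129+4+1+3+3 = 142, so the proportions are 0.007042, 0.007042, 0.908451, 0.028169, 0.007042, 0.021127, 0.021127 (working shown to 6 dp, full precision carried).
Each pᵢ ln pᵢ term: 0.007042×(-4.955827)=-0.034900, 0.007042×(-4.955827)=-0.034900, 0.908451×(-0.096015)=-0.087225, 0.028169×(-3.569533)=-0.100550, 0.007042×(-4.955827)=-0.034900, 0.021127×(-3.857215)=-0.081490, 0.021127×(-3.857215)=-0.081490.
Sum = -0.455456, so H' = 0.4555.

0.4555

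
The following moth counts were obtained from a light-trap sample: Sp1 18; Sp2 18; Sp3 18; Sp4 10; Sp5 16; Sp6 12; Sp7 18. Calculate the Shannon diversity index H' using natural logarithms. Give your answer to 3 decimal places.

Total N = 18+18+18+10+16+12+18 = 110, so the proportions are 0.16364, 0.16364, 0.16364, 0.09091, 0.14545, 0.10909, 0.16364 (working shown to 5 dp, full precision carried).
Each pᵢ ln pᵢ term: 0.16364×(-1.81011)=-0.29620, 0.16364×(-1.81011)=-0.29620, 0.16364×(-1.81011)=-0.29620, 0.09091×(-2.39790)=-0.21799, 0.14545×(-1.92789)=-0.28042, 0.10909×(-2.21557)=-0.24170, 0.16364×(-1.81011)=-0.29620.
Sum = -1.92491, so H' = 1.925.

1.925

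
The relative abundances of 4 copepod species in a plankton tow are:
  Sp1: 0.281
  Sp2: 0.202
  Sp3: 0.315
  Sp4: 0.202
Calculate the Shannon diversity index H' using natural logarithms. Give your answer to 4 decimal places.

1.3668

Each pᵢ ln pᵢ term (working shown to 6 dp, full precision carried): 0.281×(-1.269401)=-0.356702, 0.202×(-1.599488)=-0.323096, 0.315×(-1.155183)=-0.363883, 0.202×(-1.599488)=-0.323096.
Sum = -1.366777, so H' = 1.3668.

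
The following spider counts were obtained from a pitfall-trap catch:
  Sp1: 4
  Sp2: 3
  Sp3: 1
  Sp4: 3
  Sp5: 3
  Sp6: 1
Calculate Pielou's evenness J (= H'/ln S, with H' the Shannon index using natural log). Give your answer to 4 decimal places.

0.9372

Total N = 4+3+1+3+3+1 = 15, so the proportions are 0.266667, 0.2, 0.066667, 0.2, 0.2, 0.066667 (working shown to 6 dp, full precision carried).
H' = −Σ pᵢ ln pᵢ = −((-0.352468) + (-0.321888) + (-0.180537) + (-0.321888) + (-0.321888) + (-0.180537)) = 1.679204.
With S = 6 species, ln S = 1.791759, so J = 1.679204/1.791759 = 0.937182, i.e. 0.9372 to 4 decimal places.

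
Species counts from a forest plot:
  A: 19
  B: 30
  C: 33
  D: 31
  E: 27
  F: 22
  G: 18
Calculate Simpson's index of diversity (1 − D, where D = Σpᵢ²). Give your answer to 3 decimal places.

Total N = 19+30+33+31+27+22+18 = 180, so the proportions are 0.10556, 0.16667, 0.18333, 0.17222, 0.15, 0.12222, 0.1 (working shown to 5 dp, full precision carried).
D = 0.10556² + 0.16667² + 0.18333² + 0.17222² + 0.15² + 0.12222² + 0.1² = 0.01114 + 0.02778 + 0.03361 + 0.02966 + 0.02250 + 0.01494 + 0.01000 = 0.14963.
So 1 − D = 0.85037, i.e. 0.850 to 3 decimal places.

0.850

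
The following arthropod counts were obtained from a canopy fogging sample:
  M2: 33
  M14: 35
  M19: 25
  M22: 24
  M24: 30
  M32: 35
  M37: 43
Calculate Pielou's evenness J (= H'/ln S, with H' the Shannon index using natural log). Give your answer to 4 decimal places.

0.9909

Total N = 33+35+25+24+30+35+43 = 225, so the proportions are 0.146667, 0.155556, 0.111111, 0.106667, 0.133333, 0.155556, 0.191111 (working shown to 6 dp, full precision carried).
H' = −Σ pᵢ ln pᵢ = −((-0.281540) + (-0.289450) + (-0.244136) + (-0.238725) + (-0.268654) + (-0.289450) + (-0.316270)) = 1.928226.
With S = 7 species, ln S = 1.945910, so J = 1.928226/1.945910 = 0.990912, i.e. 0.9909 to 4 decimal places.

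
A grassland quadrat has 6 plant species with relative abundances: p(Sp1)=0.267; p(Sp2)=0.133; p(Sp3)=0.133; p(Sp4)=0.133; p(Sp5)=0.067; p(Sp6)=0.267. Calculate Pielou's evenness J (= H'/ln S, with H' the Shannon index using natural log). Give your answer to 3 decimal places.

0.944

H' = −Σ pᵢ ln pᵢ = −((-0.35258) + (-0.26832) + (-0.26832) + (-0.26832) + (-0.18111) + (-0.35258)) = 1.69120 (working shown to 5 dp, full precision carried).
With S = 6 species, ln S = 1.79176, so J = 1.69120/1.79176 = 0.94388, i.e. 0.944 to 3 decimal places.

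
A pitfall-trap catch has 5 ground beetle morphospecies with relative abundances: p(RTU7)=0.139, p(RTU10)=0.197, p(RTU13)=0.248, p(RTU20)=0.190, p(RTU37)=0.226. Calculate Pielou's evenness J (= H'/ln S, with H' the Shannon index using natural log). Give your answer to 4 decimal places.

0.9890

H' = −Σ pᵢ ln pᵢ = −((-0.274286) + (-0.320037) + (-0.345793) + (-0.315539) + (-0.336112)) = 1.591766 (working shown to 6 dp, full precision carried).
With S = 5 species, ln S = 1.609438, so J = 1.591766/1.609438 = 0.989020, i.e. 0.9890 to 4 decimal places.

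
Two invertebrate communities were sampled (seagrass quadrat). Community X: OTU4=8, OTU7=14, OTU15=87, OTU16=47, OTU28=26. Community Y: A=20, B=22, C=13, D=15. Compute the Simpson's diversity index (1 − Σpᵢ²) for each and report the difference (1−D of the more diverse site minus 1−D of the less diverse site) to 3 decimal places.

Community X: N=182, proportions 0.04396, 0.07692, 0.47802, 0.25824, 0.14286, giving 1−D = 0.67655 (working shown to 5 dp, full precision carried).
Community Y: N=70, proportions 0.28571, 0.31429, 0.18571, 0.21429, giving 1−D = 0.73918.
Difference = |0.67655 − 0.73918| = 0.06263, i.e. 0.063 to 3 decimal places.

0.063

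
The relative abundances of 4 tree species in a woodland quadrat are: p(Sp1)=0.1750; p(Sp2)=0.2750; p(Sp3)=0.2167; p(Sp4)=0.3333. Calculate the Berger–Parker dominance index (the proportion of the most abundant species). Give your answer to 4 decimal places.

The largest proportion is 0.3333, i.e. d = 0.3333 to 4 decimal places.

0.3333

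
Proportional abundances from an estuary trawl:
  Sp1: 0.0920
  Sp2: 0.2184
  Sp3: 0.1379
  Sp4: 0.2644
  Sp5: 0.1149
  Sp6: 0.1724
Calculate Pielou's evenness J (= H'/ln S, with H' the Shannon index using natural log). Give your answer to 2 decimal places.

H' = −Σ pᵢ ln pᵢ = −((-0.2195) + (-0.3323) + (-0.2732) + (-0.3517) + (-0.2486) + (-0.3031)) = 1.7284 (working shown to 4 dp, full precision carried).
With S = 6 species, ln S = 1.7918, so J = 1.7284/1.7918 = 0.9646, i.e. 0.96 to 2 decimal places.

0.96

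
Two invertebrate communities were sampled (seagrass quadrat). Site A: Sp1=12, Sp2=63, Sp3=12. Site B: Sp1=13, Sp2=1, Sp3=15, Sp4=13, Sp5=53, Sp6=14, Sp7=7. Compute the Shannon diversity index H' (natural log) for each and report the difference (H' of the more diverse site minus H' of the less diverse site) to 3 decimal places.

Site A: N=87, proportions 0.137931, 0.724138, 0.137931, giving H' = 0.780216 (working shown to 6 dp, full precision carried).
Site B: N=116, proportions 0.112069, 0.008621, 0.12931, 0.112069, 0.456897, 0.12069, 0.060345, giving H' = 1.578564.
Difference = |0.780216 − 1.578564| = 0.798348, i.e. 0.798 to 3 decimal places.

0.798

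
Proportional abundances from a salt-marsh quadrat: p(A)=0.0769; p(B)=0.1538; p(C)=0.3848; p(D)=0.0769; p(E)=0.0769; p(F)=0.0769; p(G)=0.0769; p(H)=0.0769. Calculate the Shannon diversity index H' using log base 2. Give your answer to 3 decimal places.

2.653

Each pᵢ log₂ pᵢ term (working shown to 5 dp, full precision carried): 0.0769×(-3.70087)=-0.28460, 0.1538×(-2.70087)=-0.41539, 0.3848×(-1.37782)=-0.53018, 0.0769×(-3.70087)=-0.28460, 0.0769×(-3.70087)=-0.28460, 0.0769×(-3.70087)=-0.28460, 0.0769×(-3.70087)=-0.28460, 0.0769×(-3.70087)=-0.28460.
Sum = -2.65316, so H' = 2.653.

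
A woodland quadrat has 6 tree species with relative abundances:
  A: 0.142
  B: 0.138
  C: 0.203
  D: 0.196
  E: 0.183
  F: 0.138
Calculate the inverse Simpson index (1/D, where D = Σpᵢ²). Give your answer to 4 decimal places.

5.8355

D = 0.142² + 0.138² + 0.203² + 0.196² + 0.183² + 0.138² = 0.02016400 + 0.01904400 + 0.04120900 + 0.03841600 + 0.03348900 + 0.01904400 = 0.17136600 (working shown to 8 dp, full precision carried).
So 1/D = 5.835463, i.e. 5.8355 to 4 decimal places.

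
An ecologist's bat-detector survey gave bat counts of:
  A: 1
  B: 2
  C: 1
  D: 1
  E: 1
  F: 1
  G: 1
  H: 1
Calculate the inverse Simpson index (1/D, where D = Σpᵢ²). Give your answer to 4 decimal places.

7.3636

Total N = 1+2+1+1+1+1+1+1 = 9, so the proportions are 0.11111111, 0.22222222, 0.11111111, 0.11111111, 0.11111111, 0.11111111, 0.11111111, 0.11111111 (working shown to 8 dp, full precision carried).
D = 0.11111111² + 0.22222222² + 0.11111111² + 0.11111111² + 0.11111111² + 0.11111111² + 0.11111111² + 0.11111111² = 0.01234568 + 0.04938272 + 0.01234568 + 0.01234568 + 0.01234568 + 0.01234568 + 0.01234568 + 0.01234568 = 0.13580247.
So 1/D = 7.363636, i.e. 7.3636 to 4 decimal places.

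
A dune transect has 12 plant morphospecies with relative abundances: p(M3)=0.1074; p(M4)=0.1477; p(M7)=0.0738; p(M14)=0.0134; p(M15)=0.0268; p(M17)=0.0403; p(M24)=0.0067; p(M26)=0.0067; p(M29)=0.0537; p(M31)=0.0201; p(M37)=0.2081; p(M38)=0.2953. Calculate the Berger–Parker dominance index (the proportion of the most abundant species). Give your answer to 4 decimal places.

0.2953

The largest proportion is 0.2953, i.e. d = 0.2953 to 4 decimal places.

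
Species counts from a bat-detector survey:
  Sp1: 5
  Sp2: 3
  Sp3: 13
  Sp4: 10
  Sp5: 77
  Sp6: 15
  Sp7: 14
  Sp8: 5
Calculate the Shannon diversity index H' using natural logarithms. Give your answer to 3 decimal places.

1.521

Total N = 5+3+13+10+77+15+14+5 = 142, so the proportions are 0.03521, 0.02113, 0.09155, 0.07042, 0.54225, 0.10563, 0.09859, 0.03521 (working shown to 5 dp, full precision carried).
Each pᵢ ln pᵢ term: 0.03521×(-3.34639)=-0.11783, 0.02113×(-3.85721)=-0.08149, 0.09155×(-2.39088)=-0.21888, 0.07042×(-2.65324)=-0.18685, 0.54225×(-0.61202)=-0.33187, 0.10563×(-2.24778)=-0.23744, 0.09859×(-2.31677)=-0.22841, 0.03521×(-3.34639)=-0.11783.
Sum = -1.52061, so H' = 1.521.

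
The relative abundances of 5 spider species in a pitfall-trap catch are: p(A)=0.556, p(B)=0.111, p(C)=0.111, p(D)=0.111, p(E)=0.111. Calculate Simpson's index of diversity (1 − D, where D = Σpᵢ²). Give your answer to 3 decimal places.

D = 0.556² + 0.111² + 0.111² + 0.111² + 0.111² = 0.30914 + 0.01232 + 0.01232 + 0.01232 + 0.01232 = 0.35842 (working shown to 5 dp, full precision carried).
So 1 − D = 0.64158, i.e. 0.642 to 3 decimal places.

0.642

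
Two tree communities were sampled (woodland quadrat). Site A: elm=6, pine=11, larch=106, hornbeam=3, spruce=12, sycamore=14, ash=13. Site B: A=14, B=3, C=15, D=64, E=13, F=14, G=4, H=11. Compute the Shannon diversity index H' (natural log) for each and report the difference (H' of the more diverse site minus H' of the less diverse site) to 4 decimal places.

Site A: N=165, proportions 0.0363636, 0.0666667, 0.6424242, 0.0181818, 0.0727273, 0.0848485, 0.0787879, giving H' = 1.2583224 (working shown to 7 dp, full precision carried).
Site B: N=138, proportions 0.1014493, 0.0217391, 0.1086957, 0.4637681, 0.0942029, 0.1014493, 0.0289855, 0.0797101, giving H' = 1.6718546.
Difference = |1.2583224 − 1.6718546| = 0.4135322, i.e. 0.4135 to 4 decimal places.

0.4135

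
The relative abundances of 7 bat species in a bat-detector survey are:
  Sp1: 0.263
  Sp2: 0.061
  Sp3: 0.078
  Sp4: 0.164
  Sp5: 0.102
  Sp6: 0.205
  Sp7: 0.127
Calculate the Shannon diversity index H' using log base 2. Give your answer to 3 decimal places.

Each pᵢ log₂ pᵢ term (working shown to 5 dp, full precision carried): 0.263×(-1.92687)=-0.50677, 0.061×(-4.03505)=-0.24614, 0.078×(-3.68038)=-0.28707, 0.164×(-2.60823)=-0.42775, 0.102×(-3.29336)=-0.33592, 0.205×(-2.28630)=-0.46869, 0.127×(-2.97710)=-0.37809.
Sum = -2.65043, so H' = 2.650.

2.650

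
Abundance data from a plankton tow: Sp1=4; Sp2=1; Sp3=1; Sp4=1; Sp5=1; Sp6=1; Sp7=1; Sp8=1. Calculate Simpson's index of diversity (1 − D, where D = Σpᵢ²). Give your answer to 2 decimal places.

Total N = 4+1+1+1+1+1+1+1 = 11, so the proportions are 0.3636, 0.0909, 0.0909, 0.0909, 0.0909, 0.0909, 0.0909, 0.0909 (working shown to 4 dp, full precision carried).
D = 0.3636² + 0.0909² + 0.0909² + 0.0909² + 0.0909² + 0.0909² + 0.0909² + 0.0909² = 0.1322 + 0.0083 + 0.0083 + 0.0083 + 0.0083 + 0.0083 + 0.0083 + 0.0083 = 0.1901.
So 1 − D = 0.8099, i.e. 0.81 to 2 decimal places.

0.81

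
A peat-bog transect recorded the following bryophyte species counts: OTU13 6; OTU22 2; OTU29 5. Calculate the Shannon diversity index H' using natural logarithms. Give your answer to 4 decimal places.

1.0123

Total N = 6+2+5 = 13, so the proportions are 0.461538, 0.153846, 0.384615 (working shown to 6 dp, full precision carried).
Each pᵢ ln pᵢ term: 0.461538×(-0.773190)=-0.356857, 0.153846×(-1.871802)=-0.287970, 0.384615×(-0.955511)=-0.367504.
Sum = -1.012331, so H' = 1.0123.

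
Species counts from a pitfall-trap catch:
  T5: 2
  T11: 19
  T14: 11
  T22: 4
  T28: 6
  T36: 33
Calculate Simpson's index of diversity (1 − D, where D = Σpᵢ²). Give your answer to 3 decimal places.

0.711

Total N = 2+19+11+4+6+33 = 75, so the proportions are 0.02667, 0.25333, 0.14667, 0.05333, 0.08, 0.44 (working shown to 5 dp, full precision carried).
D = 0.02667² + 0.25333² + 0.14667² + 0.05333² + 0.08² + 0.44² = 0.00071 + 0.06418 + 0.02151 + 0.00284 + 0.00640 + 0.19360 = 0.28924.
So 1 − D = 0.71076, i.e. 0.711 to 3 decimal places.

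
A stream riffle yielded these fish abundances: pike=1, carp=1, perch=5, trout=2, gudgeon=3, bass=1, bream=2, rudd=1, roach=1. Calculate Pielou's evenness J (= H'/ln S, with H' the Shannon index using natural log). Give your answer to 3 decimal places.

0.912

Total N = 1+1+5+2+3+1+2+1+1 = 17, so the proportions are 0.05882, 0.05882, 0.29412, 0.11765, 0.17647, 0.05882, 0.11765, 0.05882, 0.05882 (working shown to 5 dp, full precision carried).
H' = −Σ pᵢ ln pᵢ = −((-0.16666) + (-0.16666) + (-0.35993) + (-0.25177) + (-0.30611) + (-0.16666) + (-0.25177) + (-0.16666) + (-0.16666)) = 2.00288.
With S = 9 species, ln S = 2.19722, so J = 2.00288/2.19722 = 0.91155, i.e. 0.912 to 3 decimal places.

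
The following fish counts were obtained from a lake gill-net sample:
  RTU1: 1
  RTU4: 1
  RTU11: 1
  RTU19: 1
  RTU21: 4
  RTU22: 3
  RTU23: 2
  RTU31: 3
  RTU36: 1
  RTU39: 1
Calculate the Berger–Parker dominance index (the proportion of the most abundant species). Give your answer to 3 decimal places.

0.222

Total N = 1+1+1+1+4+3+2+3+1+1 = 18, so the proportions are 0.05556, 0.05556, 0.05556, 0.05556, 0.22222, 0.16667, 0.11111, 0.16667, 0.05556, 0.05556 (working shown to 5 dp, full precision carried).
The largest proportion is 0.22222, i.e. d = 0.222 to 3 decimal places.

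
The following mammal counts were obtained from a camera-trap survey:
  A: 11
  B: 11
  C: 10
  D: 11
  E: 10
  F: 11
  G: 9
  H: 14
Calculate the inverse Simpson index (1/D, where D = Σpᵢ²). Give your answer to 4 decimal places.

Total N = 11+11+10+11+10+11+9+14 = 87, so the proportions are 0.12643678, 0.12643678, 0.11494253, 0.12643678, 0.11494253, 0.12643678, 0.10344828, 0.16091954 (working shown to 8 dp, full precision carried).
D = 0.12643678² + 0.12643678² + 0.11494253² + 0.12643678² + 0.11494253² + 0.12643678² + 0.10344828² + 0.16091954² = 0.01598626 + 0.01598626 + 0.01321178 + 0.01598626 + 0.01321178 + 0.01598626 + 0.01070155 + 0.02589510 = 0.12696525.
So 1/D = 7.876171, i.e. 7.8762 to 4 decimal places.

7.8762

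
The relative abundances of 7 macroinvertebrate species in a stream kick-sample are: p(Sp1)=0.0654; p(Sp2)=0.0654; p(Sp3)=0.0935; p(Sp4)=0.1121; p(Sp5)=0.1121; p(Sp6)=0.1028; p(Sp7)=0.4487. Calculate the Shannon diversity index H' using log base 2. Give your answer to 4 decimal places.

Each pᵢ log₂ pᵢ term (working shown to 6 dp, full precision carried): 0.0654×(-3.934566)=-0.257321, 0.0654×(-3.934566)=-0.257321, 0.0935×(-3.418890)=-0.319666, 0.1121×(-3.157142)=-0.353916, 0.1121×(-3.157142)=-0.353916, 0.1028×(-3.282088)=-0.337399, 0.4487×(-1.156177)=-0.518777.
Sum = -2.398314, so H' = 2.3983.

2.3983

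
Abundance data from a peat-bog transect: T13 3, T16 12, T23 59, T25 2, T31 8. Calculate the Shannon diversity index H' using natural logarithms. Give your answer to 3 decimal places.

Total N = 3+12+59+2+8 = 84, so the proportions are 0.03571, 0.14286, 0.70238, 0.02381, 0.09524 (working shown to 5 dp, full precision carried).
Each pᵢ ln pᵢ term: 0.03571×(-3.33220)=-0.11901, 0.14286×(-1.94591)=-0.27799, 0.70238×(-0.35328)=-0.24814, 0.02381×(-3.73767)=-0.08899, 0.09524×(-2.35138)=-0.22394.
Sum = -0.95806, so H' = 0.958.

0.958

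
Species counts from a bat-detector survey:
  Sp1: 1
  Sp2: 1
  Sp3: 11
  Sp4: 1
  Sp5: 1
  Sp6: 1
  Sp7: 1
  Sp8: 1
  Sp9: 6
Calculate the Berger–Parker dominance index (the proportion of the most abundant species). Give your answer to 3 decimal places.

0.458

Total N = 1+1+11+1+1+1+1+1+6 = 24, so the proportions are 0.04167, 0.04167, 0.45833, 0.04167, 0.04167, 0.04167, 0.04167, 0.04167, 0.25 (working shown to 5 dp, full precision carried).
The largest proportion is 0.45833, i.e. d = 0.458 to 3 decimal places.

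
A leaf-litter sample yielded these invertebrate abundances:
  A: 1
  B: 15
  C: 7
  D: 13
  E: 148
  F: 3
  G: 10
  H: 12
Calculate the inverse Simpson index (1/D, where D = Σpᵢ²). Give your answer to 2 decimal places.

Total N = 1+15+7+13+148+3+10+12 = 209, so the proportions are 0.00478, 0.07177, 0.03349, 0.0622, 0.70813, 0.01435, 0.04785, 0.05742 (working shown to 5 dp, full precision carried).
D = 0.00478² + 0.07177² + 0.03349² + 0.0622² + 0.70813² + 0.01435² + 0.04785² + 0.05742² = 0.00002 + 0.00515 + 0.00112 + 0.00387 + 0.50145 + 0.00021 + 0.00229 + 0.00330 = 0.51741.
So 1/D = 1.9327, i.e. 1.93 to 2 decimal places.

1.93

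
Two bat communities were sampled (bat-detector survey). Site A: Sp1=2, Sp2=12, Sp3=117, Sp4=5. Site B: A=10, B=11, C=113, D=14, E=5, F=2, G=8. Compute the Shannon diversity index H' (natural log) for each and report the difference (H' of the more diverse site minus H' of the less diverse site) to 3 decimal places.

Site A: N=136, proportions 0.014706, 0.088235, 0.860294, 0.036765, giving H' = 0.527164 (working shown to 6 dp, full precision carried).
Site B: N=163, proportions 0.06135, 0.067485, 0.693252, 0.08589, 0.030675, 0.01227, 0.04908, giving H' = 1.126797.
Difference = |0.527164 − 1.126797| = 0.599633, i.e. 0.600 to 3 decimal places.

0.600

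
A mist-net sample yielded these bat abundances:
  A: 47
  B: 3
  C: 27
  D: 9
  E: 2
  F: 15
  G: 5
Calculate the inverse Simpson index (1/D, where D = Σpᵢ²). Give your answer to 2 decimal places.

Total N = 47+3+27+9+2+15+5 = 108, so the proportions are 0.435185, 0.027778, 0.25, 0.083333, 0.018519, 0.138889, 0.046296 (working shown to 6 dp, full precision carried).
D = 0.435185² + 0.027778² + 0.25² + 0.083333² + 0.018519² + 0.138889² + 0.046296² = 0.189386 + 0.000772 + 0.062500 + 0.006944 + 0.000343 + 0.019290 + 0.002143 = 0.281379.
So 1/D = 3.5539, i.e. 3.55 to 2 decimal places.

3.55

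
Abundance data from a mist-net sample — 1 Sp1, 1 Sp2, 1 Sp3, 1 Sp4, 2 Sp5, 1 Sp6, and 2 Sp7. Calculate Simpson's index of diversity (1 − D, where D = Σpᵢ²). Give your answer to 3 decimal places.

Total N = 1+1+1+1+2+1+2 = 9, so the proportions are 0.111111, 0.111111, 0.111111, 0.111111, 0.222222, 0.111111, 0.222222 (working shown to 6 dp, full precision carried).
D = 0.111111² + 0.111111² + 0.111111² + 0.111111² + 0.222222² + 0.111111² + 0.222222² = 0.012346 + 0.012346 + 0.012346 + 0.012346 + 0.049383 + 0.012346 + 0.049383 = 0.160494.
So 1 − D = 0.839506, i.e. 0.840 to 3 decimal places.

0.840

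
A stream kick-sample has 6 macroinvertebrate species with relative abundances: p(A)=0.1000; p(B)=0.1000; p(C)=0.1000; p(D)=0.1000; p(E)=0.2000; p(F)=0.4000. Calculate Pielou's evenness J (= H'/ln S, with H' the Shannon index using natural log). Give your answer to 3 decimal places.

0.898

H' = −Σ pᵢ ln pᵢ = −((-0.23026) + (-0.23026) + (-0.23026) + (-0.23026) + (-0.32189) + (-0.36652)) = 1.60944 (working shown to 5 dp, full precision carried).
With S = 6 species, ln S = 1.79176, so J = 1.60944/1.79176 = 0.89824, i.e. 0.898 to 3 decimal places.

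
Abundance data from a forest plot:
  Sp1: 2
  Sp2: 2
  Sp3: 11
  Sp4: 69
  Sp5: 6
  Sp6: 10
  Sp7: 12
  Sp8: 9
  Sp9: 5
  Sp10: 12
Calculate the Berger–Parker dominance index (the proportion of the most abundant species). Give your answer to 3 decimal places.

Total N = 2+2+11+69+6+10+12+9+5+12 = 138, so the proportions are 0.01449, 0.01449, 0.07971, 0.5, 0.04348, 0.07246, 0.08696, 0.06522, 0.03623, 0.08696 (working shown to 5 dp, full precision carried).
The largest proportion is 0.5, i.e. d = 0.500 to 3 decimal places.

0.500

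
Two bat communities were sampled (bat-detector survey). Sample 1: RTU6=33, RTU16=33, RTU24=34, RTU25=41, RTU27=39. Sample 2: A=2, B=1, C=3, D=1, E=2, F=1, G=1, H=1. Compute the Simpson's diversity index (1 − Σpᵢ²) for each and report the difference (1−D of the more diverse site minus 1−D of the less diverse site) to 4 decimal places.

0.0490

Sample 1: N=180, proportions 0.1833333, 0.1833333, 0.1888889, 0.2277778, 0.2166667, giving 1−D = 0.7982716 (working shown to 7 dp, full precision carried).
Sample 2: N=12, proportions 0.1666667, 0.0833333, 0.25, 0.0833333, 0.1666667, 0.0833333, 0.0833333, 0.0833333, giving 1−D = 0.8472222.
Difference = |0.7982716 − 0.8472222| = 0.0489506, i.e. 0.0490 to 4 decimal places.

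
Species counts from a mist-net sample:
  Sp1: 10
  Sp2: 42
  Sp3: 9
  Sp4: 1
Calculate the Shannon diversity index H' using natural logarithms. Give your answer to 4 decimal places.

0.9048

Total N = 10+42+9+1 = 62, so the proportions are 0.16129, 0.677419, 0.145161, 0.016129 (working shown to 6 dp, full precision carried).
Each pᵢ ln pᵢ term: 0.16129×(-1.824549)=-0.294282, 0.677419×(-0.389465)=-0.263831, 0.145161×(-1.929910)=-0.280148, 0.016129×(-4.127134)=-0.066567.
Sum = -0.904828, so H' = 0.9048.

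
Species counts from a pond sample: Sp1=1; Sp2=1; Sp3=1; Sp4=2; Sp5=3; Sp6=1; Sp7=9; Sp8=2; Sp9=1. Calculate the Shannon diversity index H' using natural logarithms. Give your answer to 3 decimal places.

Total N = 1+1+1+2+3+1+9+2+1 = 21, so the proportions are 0.04762, 0.04762, 0.04762, 0.09524, 0.14286, 0.04762, 0.42857, 0.09524, 0.04762 (working shown to 5 dp, full precision carried).
Each pᵢ ln pᵢ term: 0.04762×(-3.04452)=-0.14498, 0.04762×(-3.04452)=-0.14498, 0.04762×(-3.04452)=-0.14498, 0.09524×(-2.35138)=-0.22394, 0.14286×(-1.94591)=-0.27799, 0.04762×(-3.04452)=-0.14498, 0.42857×(-0.84730)=-0.36313, 0.09524×(-2.35138)=-0.22394, 0.04762×(-3.04452)=-0.14498.
Sum = -1.81388, so H' = 1.814.

1.814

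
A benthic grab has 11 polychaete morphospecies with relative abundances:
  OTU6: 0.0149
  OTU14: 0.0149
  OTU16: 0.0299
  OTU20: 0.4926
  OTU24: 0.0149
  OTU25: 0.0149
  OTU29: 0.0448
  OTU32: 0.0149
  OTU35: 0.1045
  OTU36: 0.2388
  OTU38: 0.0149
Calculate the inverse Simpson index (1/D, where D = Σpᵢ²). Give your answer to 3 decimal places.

D = 0.0149² + 0.0149² + 0.0299² + 0.4926² + 0.0149² + 0.0149² + 0.0448² + 0.0149² + 0.1045² + 0.2388² + 0.0149² = 0.0002220 + 0.0002220 + 0.0008940 + 0.2426548 + 0.0002220 + 0.0002220 + 0.0020070 + 0.0002220 + 0.0109202 + 0.0570254 + 0.0002220 = 0.3148336 (working shown to 7 dp, full precision carried).
So 1/D = 3.17628, i.e. 3.176 to 3 decimal places.

3.176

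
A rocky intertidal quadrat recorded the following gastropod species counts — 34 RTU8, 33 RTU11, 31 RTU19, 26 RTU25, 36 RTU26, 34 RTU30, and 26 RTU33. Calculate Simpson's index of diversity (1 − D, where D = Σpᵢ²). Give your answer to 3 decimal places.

Total N = 34+33+31+26+36+34+26 = 220, so the proportions are 0.15455, 0.15, 0.14091, 0.11818, 0.16364, 0.15455, 0.11818 (working shown to 5 dp, full precision carried).
D = 0.15455² + 0.15² + 0.14091² + 0.11818² + 0.16364² + 0.15455² + 0.11818² = 0.02388 + 0.02250 + 0.01986 + 0.01397 + 0.02678 + 0.02388 + 0.01397 = 0.14483.
So 1 − D = 0.85517, i.e. 0.855 to 3 decimal places.

0.855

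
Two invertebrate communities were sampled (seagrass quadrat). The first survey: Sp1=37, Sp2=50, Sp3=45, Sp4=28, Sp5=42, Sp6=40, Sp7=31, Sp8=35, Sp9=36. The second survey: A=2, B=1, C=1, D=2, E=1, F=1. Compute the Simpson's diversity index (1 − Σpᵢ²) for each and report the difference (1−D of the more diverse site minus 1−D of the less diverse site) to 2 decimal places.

0.07

The first survey: N=344, proportions 0.1076, 0.1453, 0.1308, 0.0814, 0.1221, 0.1163, 0.0901, 0.1017, 0.1047, giving 1−D = 0.8857 (working shown to 4 dp, full precision carried).
The second survey: N=8, proportions 0.25, 0.125, 0.125, 0.25, 0.125, 0.125, giving 1−D = 0.8125.
Difference = |0.8857 − 0.8125| = 0.0732, i.e. 0.07 to 2 decimal places.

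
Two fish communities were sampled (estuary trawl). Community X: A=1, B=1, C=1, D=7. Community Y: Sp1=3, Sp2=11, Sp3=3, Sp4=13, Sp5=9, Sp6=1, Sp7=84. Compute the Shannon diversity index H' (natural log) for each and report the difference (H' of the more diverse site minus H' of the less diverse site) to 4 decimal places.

0.1841

Community X: N=10, proportions 0.1, 0.1, 0.1, 0.7, giving H' = 0.940448 (working shown to 6 dp, full precision carried).
Community Y: N=124, proportions 0.024194, 0.08871, 0.024194, 0.104839, 0.072581, 0.008065, 0.677419, giving H' = 1.124503.
Difference = |0.940448 − 1.124503| = 0.184055, i.e. 0.1841 to 4 decimal places.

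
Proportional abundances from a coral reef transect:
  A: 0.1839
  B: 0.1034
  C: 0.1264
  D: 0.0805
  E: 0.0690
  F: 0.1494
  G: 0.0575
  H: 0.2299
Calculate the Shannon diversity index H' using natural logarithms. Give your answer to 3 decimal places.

Each pᵢ ln pᵢ term (working shown to 5 dp, full precision carried): 0.1839×(-1.69336)=-0.31141, 0.1034×(-2.26915)=-0.23463, 0.1264×(-2.06830)=-0.26143, 0.0805×(-2.51950)=-0.20282, 0.069×(-2.67365)=-0.18448, 0.1494×(-1.90113)=-0.28403, 0.0575×(-2.85597)=-0.16422, 0.2299×(-1.47011)=-0.33798.
Sum = -1.98100, so H' = 1.981.

1.981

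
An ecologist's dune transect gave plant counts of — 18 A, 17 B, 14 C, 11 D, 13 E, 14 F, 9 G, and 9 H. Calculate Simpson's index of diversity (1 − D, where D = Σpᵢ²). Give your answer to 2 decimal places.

Total N = 18+17+14+11+13+14+9+9 = 105, so the proportions are 0.1714, 0.1619, 0.1333, 0.1048, 0.1238, 0.1333, 0.0857, 0.0857 (working shown to 4 dp, full precision carried).
D = 0.1714² + 0.1619² + 0.1333² + 0.1048² + 0.1238² + 0.1333² + 0.0857² + 0.0857² = 0.0294 + 0.0262 + 0.0178 + 0.0110 + 0.0153 + 0.0178 + 0.0073 + 0.0073 = 0.1322.
So 1 − D = 0.8678, i.e. 0.87 to 2 decimal places.

0.87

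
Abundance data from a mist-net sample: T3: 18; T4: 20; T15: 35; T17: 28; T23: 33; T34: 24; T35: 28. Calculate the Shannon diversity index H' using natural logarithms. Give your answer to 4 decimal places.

Total N = 18+20+35+28+33+24+28 = 186, so the proportions are 0.096774, 0.107527, 0.188172, 0.150538, 0.177419, 0.129032, 0.150538 (working shown to 6 dp, full precision carried).
Each pᵢ ln pᵢ term: 0.096774×(-2.335375)=-0.226004, 0.107527×(-2.230014)=-0.239786, 0.188172×(-1.670399)=-0.314322, 0.150538×(-1.893542)=-0.285049, 0.177419×(-1.729239)=-0.306800, 0.129032×(-2.047693)=-0.264218, 0.150538×(-1.893542)=-0.285049.
Sum = -1.921230, so H' = 1.9212.

1.9212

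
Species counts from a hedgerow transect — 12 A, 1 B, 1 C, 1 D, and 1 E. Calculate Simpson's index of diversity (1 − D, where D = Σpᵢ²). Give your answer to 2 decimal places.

Total N = 12+1+1+1+1 = 16, so the proportions are 0.75, 0.0625, 0.0625, 0.0625, 0.0625 (working shown to 4 dp, full precision carried).
D = 0.75² + 0.0625² + 0.0625² + 0.0625² + 0.0625² = 0.5625 + 0.0039 + 0.0039 + 0.0039 + 0.0039 = 0.5781.
So 1 − D = 0.4219, i.e. 0.42 to 2 decimal places.

0.42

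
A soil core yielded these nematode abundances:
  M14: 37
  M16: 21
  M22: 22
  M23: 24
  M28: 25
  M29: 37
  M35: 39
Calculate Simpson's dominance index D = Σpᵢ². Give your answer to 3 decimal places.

0.152

Total N = 37+21+22+24+25+37+39 = 205, so the proportions are 0.18049, 0.10244, 0.10732, 0.11707, 0.12195, 0.18049, 0.19024 (working shown to 5 dp, full precision carried).
D = 0.18049² + 0.10244² + 0.10732² + 0.11707² + 0.12195² + 0.18049² + 0.19024² = 0.03258 + 0.01049 + 0.01152 + 0.01371 + 0.01487 + 0.03258 + 0.03619 = 0.15193.
To 3 decimal places, D = 0.152.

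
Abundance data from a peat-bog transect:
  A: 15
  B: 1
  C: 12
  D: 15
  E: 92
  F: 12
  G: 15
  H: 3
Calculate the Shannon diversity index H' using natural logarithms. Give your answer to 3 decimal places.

1.465

Total N = 15+1+12+15+92+12+15+3 = 165, so the proportions are 0.09091, 0.00606, 0.07273, 0.09091, 0.55758, 0.07273, 0.09091, 0.01818 (working shown to 5 dp, full precision carried).
Each pᵢ ln pᵢ term: 0.09091×(-2.39790)=-0.21799, 0.00606×(-5.10595)=-0.03095, 0.07273×(-2.62104)=-0.19062, 0.09091×(-2.39790)=-0.21799, 0.55758×(-0.58416)=-0.32571, 0.07273×(-2.62104)=-0.19062, 0.09091×(-2.39790)=-0.21799, 0.01818×(-4.00733)=-0.07286.
Sum = -1.46473, so H' = 1.465.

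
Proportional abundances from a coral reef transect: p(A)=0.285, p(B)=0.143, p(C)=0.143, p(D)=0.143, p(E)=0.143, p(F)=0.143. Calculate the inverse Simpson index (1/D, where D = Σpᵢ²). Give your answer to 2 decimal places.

5.45

D = 0.285² + 0.143² + 0.143² + 0.143² + 0.143² + 0.143² = 0.081225 + 0.020449 + 0.020449 + 0.020449 + 0.020449 + 0.020449 = 0.183470 (working shown to 6 dp, full precision carried).
So 1/D = 5.4505, i.e. 5.45 to 2 decimal places.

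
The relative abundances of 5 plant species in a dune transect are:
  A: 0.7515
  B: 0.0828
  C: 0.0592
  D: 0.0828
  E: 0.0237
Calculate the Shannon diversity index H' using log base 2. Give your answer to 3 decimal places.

1.274

Each pᵢ log₂ pᵢ term (working shown to 5 dp, full precision carried): 0.7515×(-0.41215)=-0.30973, 0.0828×(-3.59423)=-0.29760, 0.0592×(-4.07826)=-0.24143, 0.0828×(-3.59423)=-0.29760, 0.0237×(-5.39897)=-0.12796.
Sum = -1.27433, so H' = 1.274.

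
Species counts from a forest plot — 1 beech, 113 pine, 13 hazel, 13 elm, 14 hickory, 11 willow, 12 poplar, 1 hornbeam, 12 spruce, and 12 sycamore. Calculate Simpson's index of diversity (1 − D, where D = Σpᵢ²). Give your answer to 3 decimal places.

0.660

Total N = 1+113+13+13+14+11+12+1+12+12 = 202, so the proportions are 0.00495, 0.55941, 0.06436, 0.06436, 0.06931, 0.05446, 0.05941, 0.00495, 0.05941, 0.05941 (working shown to 5 dp, full precision carried).
D = 0.00495² + 0.55941² + 0.06436² + 0.06436² + 0.06931² + 0.05446² + 0.05941² + 0.00495² + 0.05941² + 0.05941² = 0.00002 + 0.31294 + 0.00414 + 0.00414 + 0.00480 + 0.00297 + 0.00353 + 0.00002 + 0.00353 + 0.00353 = 0.33962.
So 1 − D = 0.66038, i.e. 0.660 to 3 decimal places.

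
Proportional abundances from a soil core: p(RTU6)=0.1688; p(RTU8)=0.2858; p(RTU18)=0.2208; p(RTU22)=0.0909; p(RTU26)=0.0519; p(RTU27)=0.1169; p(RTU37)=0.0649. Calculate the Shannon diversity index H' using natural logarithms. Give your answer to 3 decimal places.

Each pᵢ ln pᵢ term (working shown to 5 dp, full precision carried): 0.1688×(-1.77904)=-0.30030, 0.2858×(-1.25246)=-0.35795, 0.2208×(-1.51050)=-0.33352, 0.0909×(-2.39800)=-0.21798, 0.0519×(-2.95844)=-0.15354, 0.1169×(-2.14644)=-0.25092, 0.0649×(-2.73491)=-0.17750.
Sum = -1.79171, so H' = 1.792.

1.792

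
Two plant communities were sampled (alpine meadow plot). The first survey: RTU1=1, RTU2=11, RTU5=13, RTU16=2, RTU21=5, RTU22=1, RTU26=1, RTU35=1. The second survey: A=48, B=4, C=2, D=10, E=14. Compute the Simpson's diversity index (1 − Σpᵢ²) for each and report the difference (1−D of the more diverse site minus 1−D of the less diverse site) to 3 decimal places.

The first survey: N=35, proportions 0.02857143, 0.31428571, 0.37142857, 0.05714286, 0.14285714, 0.02857143, 0.02857143, 0.02857143, giving 1−D = 0.73632653 (working shown to 8 dp, full precision carried).
The second survey: N=78, proportions 0.61538462, 0.05128205, 0.02564103, 0.12820513, 0.17948718, giving 1−D = 0.56936226.
Difference = |0.73632653 − 0.56936226| = 0.16696427, i.e. 0.167 to 3 decimal places.

0.167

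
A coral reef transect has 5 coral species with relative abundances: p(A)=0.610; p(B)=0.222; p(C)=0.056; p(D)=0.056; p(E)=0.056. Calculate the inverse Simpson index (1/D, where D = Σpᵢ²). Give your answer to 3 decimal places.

D = 0.61² + 0.222² + 0.056² + 0.056² + 0.056² = 0.372100 + 0.049284 + 0.003136 + 0.003136 + 0.003136 = 0.430792 (working shown to 6 dp, full precision carried).
So 1/D = 2.32131, i.e. 2.321 to 3 decimal places.

2.321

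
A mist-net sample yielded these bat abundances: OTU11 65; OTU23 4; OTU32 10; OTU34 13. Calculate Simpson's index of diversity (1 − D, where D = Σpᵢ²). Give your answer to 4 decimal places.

Total N = 65+4+10+13 = 92, so the proportions are 0.706522, 0.043478, 0.108696, 0.141304 (working shown to 6 dp, full precision carried).
D = 0.706522² + 0.043478² + 0.108696² + 0.141304² = 0.499173 + 0.001890 + 0.011815 + 0.019967 = 0.532845.
So 1 − D = 0.467155, i.e. 0.4672 to 4 decimal places.

0.4672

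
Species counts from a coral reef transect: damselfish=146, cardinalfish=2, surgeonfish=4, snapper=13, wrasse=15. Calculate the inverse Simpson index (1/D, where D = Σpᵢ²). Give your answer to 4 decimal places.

1.4910

Total N = 146+2+4+13+15 = 180, so the proportions are 0.8111111, 0.0111111, 0.0222222, 0.0722222, 0.0833333 (working shown to 7 dp, full precision carried).
D = 0.8111111² + 0.0111111² + 0.0222222² + 0.0722222² + 0.0833333² = 0.6579012 + 0.0001235 + 0.0004938 + 0.0052160 + 0.0069444 = 0.6706790.
So 1/D = 1.491026, i.e. 1.4910 to 4 decimal places.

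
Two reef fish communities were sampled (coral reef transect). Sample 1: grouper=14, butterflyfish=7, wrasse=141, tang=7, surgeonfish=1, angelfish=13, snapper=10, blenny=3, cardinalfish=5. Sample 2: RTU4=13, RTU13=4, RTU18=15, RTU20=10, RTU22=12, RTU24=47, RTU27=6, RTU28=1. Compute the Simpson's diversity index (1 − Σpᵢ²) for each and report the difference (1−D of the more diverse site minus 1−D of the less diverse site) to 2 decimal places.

0.26

Sample 1: N=201, proportions 0.0697, 0.0348, 0.7015, 0.0348, 0.005, 0.0647, 0.0498, 0.0149, 0.0249, giving 1−D = 0.4931 (working shown to 4 dp, full precision carried).
Sample 2: N=108, proportions 0.1204, 0.037, 0.1389, 0.0926, 0.1111, 0.4352, 0.0556, 0.0093, giving 1−D = 0.7514.
Difference = |0.4931 − 0.7514| = 0.2583, i.e. 0.26 to 2 decimal places.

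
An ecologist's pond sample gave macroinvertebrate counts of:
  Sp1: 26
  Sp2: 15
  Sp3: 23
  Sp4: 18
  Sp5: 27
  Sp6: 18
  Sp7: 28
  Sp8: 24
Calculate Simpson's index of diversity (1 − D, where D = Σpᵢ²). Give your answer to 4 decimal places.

0.8699

Total N = 26+15+23+18+27+18+28+24 = 179, so the proportions are 0.145251, 0.083799, 0.128492, 0.100559, 0.150838, 0.100559, 0.156425, 0.134078 (working shown to 6 dp, full precision carried).
D = 0.145251² + 0.083799² + 0.128492² + 0.100559² + 0.150838² + 0.100559² + 0.156425² + 0.134078² = 0.021098 + 0.007022 + 0.016510 + 0.010112 + 0.022752 + 0.010112 + 0.024469 + 0.017977 = 0.130052.
So 1 − D = 0.869948, i.e. 0.8699 to 4 decimal places.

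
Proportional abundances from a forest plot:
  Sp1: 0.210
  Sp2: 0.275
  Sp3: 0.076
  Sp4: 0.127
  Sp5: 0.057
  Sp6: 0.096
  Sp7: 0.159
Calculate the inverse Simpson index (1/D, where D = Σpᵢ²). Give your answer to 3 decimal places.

D = 0.21² + 0.275² + 0.076² + 0.127² + 0.057² + 0.096² + 0.159² = 0.0441000 + 0.0756250 + 0.0057760 + 0.0161290 + 0.0032490 + 0.0092160 + 0.0252810 = 0.1793760 (working shown to 7 dp, full precision carried).
So 1/D = 5.57488, i.e. 5.575 to 3 decimal places.

5.575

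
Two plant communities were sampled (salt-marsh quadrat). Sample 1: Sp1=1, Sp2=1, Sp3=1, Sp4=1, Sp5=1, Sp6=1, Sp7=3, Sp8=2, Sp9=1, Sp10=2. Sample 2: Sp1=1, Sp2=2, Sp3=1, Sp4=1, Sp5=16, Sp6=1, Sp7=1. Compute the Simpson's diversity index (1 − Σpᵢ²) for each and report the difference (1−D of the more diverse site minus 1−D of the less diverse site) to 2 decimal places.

Sample 1: N=14, proportions 0.0714, 0.0714, 0.0714, 0.0714, 0.0714, 0.0714, 0.2143, 0.1429, 0.0714, 0.1429, giving 1−D = 0.8776 (working shown to 4 dp, full precision carried).
Sample 2: N=23, proportions 0.0435, 0.087, 0.0435, 0.0435, 0.6957, 0.0435, 0.0435, giving 1−D = 0.4991.
Difference = |0.8776 − 0.4991| = 0.3785, i.e. 0.38 to 2 decimal places.

0.38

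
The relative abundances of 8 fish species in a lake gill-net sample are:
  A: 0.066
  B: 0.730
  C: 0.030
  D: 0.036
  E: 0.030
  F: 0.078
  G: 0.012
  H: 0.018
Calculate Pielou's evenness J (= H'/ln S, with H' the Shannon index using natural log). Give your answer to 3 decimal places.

H' = −Σ pᵢ ln pᵢ = −((-0.17939) + (-0.22974) + (-0.10520) + (-0.11967) + (-0.10520) + (-0.19898) + (-0.05307) + (-0.07231)) = 1.06357 (working shown to 5 dp, full precision carried).
With S = 8 species, ln S = 2.07944, so J = 1.06357/2.07944 = 0.51147, i.e. 0.511 to 3 decimal places.

0.511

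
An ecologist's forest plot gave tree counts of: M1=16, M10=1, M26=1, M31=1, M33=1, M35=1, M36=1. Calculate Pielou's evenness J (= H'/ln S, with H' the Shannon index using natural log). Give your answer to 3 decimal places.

0.552

Total N = 16+1+1+1+1+1+1 = 22, so the proportions are 0.72727, 0.04545, 0.04545, 0.04545, 0.04545, 0.04545, 0.04545 (working shown to 5 dp, full precision carried).
H' = −Σ pᵢ ln pᵢ = −((-0.23160) + (-0.14050) + (-0.14050) + (-0.14050) + (-0.14050) + (-0.14050) + (-0.14050)) = 1.07461.
With S = 7 species, ln S = 1.94591, so J = 1.07461/1.94591 = 0.55224, i.e. 0.552 to 3 decimal places.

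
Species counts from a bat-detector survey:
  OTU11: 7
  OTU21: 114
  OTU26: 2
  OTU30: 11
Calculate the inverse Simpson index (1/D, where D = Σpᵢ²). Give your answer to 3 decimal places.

1.363

Total N = 7+114+2+11 = 134, so the proportions are 0.052239, 0.850746, 0.014925, 0.08209 (working shown to 6 dp, full precision carried).
D = 0.052239² + 0.850746² + 0.014925² + 0.08209² = 0.002729 + 0.723769 + 0.000223 + 0.006739 = 0.733460.
So 1/D = 1.36340, i.e. 1.363 to 3 decimal places.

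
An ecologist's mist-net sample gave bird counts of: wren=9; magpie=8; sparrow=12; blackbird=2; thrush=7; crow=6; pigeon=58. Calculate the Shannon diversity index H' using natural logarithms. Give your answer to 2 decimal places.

1.41

Total N = 9+8+12+2+7+6+58 = 102, so the proportions are 0.0882, 0.0784, 0.1176, 0.0196, 0.0686, 0.0588, 0.5686 (working shown to 4 dp, full precision carried).
Each pᵢ ln pᵢ term: 0.0882×(-2.4277)=-0.2142, 0.0784×(-2.5455)=-0.1996, 0.1176×(-2.1401)=-0.2518, 0.0196×(-3.9318)=-0.0771, 0.0686×(-2.6791)=-0.1839, 0.0588×(-2.8332)=-0.1667, 0.5686×(-0.5645)=-0.3210.
Sum = -1.4143, so H' = 1.41.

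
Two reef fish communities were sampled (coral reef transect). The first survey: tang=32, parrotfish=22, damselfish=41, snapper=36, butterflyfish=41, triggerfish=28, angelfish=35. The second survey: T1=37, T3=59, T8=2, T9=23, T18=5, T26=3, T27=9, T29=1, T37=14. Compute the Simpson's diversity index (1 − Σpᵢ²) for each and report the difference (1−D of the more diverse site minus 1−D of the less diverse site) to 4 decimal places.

0.0953

The first survey: N=235, proportions 0.1361702, 0.093617, 0.1744681, 0.1531915, 0.1744681, 0.1191489, 0.1489362, giving 1−D = 0.8519692 (working shown to 7 dp, full precision carried).
The second survey: N=153, proportions 0.2418301, 0.3856209, 0.0130719, 0.1503268, 0.0326797, 0.0196078, 0.0588235, 0.0065359, 0.0915033, giving 1−D = 0.7567175.
Difference = |0.8519692 − 0.7567175| = 0.0952517, i.e. 0.0953 to 4 decimal places.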